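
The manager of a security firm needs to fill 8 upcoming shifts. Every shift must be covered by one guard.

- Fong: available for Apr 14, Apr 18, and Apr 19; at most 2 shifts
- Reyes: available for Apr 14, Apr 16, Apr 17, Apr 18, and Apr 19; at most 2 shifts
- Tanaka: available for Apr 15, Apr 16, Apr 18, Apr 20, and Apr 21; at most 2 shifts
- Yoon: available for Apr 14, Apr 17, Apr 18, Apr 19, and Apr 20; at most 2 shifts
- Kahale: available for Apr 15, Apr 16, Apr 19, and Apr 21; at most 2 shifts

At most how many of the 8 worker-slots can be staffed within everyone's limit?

Total capacity across all guards is 2+2+2+2+2 = 10, and 8 slots are needed, so at most 8 can be filled.
An assignment achieving 8: Apr 14→Fong, Apr 15→Tanaka, Apr 16→Reyes, Apr 17→Reyes, Apr 18→Fong, Apr 19→Yoon, Apr 20→Tanaka, Apr 21→Kahale.
Loads: Fong 2/2, Reyes 2/2, Tanaka 2/2, Yoon 1/2, Kahale 1/2.

8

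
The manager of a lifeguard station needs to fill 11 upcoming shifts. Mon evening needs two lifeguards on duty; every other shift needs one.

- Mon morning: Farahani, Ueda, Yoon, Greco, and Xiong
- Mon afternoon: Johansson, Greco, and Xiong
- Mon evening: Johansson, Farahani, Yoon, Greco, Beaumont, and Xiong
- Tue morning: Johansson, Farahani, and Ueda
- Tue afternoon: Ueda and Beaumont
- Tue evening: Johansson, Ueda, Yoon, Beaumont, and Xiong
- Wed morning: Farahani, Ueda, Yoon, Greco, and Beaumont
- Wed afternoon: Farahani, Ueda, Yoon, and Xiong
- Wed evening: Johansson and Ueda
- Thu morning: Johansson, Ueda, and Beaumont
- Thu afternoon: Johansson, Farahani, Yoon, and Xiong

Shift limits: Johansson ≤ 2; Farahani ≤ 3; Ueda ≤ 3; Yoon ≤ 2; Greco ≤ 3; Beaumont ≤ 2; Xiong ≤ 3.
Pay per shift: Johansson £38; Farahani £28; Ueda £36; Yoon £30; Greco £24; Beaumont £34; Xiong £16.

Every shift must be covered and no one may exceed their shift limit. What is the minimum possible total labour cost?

£308

Picking the cheapest available lifeguard for each shift independently would cost £276, but that ignores the shift limits.
An optimal schedule: Mon morning→Greco, Mon afternoon→Xiong, Mon evening→Greco+Farahani, Tue morning→Farahani, Tue afternoon→Beaumont, Tue evening→Xiong, Wed morning→Greco, Wed afternoon→Xiong, Wed evening→Ueda, Thu morning→Beaumont, Thu afternoon→Farahani.
Total: 24 + 16 + 24 + 28 + 28 + 34 + 16 + 24 + 16 + 36 + 34 + 28 = £308.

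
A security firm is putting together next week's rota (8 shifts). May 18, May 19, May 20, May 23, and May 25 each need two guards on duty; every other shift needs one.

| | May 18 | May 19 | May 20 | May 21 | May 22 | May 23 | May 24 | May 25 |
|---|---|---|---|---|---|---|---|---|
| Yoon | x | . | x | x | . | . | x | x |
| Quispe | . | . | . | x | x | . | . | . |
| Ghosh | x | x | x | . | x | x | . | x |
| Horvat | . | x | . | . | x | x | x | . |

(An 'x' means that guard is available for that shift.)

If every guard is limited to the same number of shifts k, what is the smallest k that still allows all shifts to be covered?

5

With 4 guards and 13 worker-slots to fill, someone must work at least ⌈13/4⌉ = 4 shifts, so k ≥ 4.
k = 4 fails: Shifts {May 18, May 19, May 20, May 23, May 25} need 10 worker-slots in total, but the guards available for any of those shifts (Yoon, Ghosh, and Horvat) can supply at most 9 among them. So no valid schedule exists.
k = 5 works: May 18→Yoon+Ghosh, May 19→Ghosh+Horvat, May 20→Yoon+Ghosh, May 21→Yoon, May 22→Quispe, May 23→Ghosh+Horvat, May 24→Yoon, May 25→Yoon+Ghosh.
Loads: Yoon 5, Quispe 1, Ghosh 5, Horvat 2 — all ≤ 5.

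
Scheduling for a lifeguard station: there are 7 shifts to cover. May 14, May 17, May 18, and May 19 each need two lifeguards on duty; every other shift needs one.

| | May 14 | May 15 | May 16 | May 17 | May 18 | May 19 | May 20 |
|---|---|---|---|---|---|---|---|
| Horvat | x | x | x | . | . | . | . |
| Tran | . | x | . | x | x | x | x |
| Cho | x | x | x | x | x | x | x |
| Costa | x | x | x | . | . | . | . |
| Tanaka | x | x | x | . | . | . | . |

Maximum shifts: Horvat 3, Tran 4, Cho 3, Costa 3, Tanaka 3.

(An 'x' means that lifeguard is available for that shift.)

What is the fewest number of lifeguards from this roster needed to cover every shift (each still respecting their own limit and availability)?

11 slots to fill and no one can take more than 4, so at least ⌈11/4⌉ = 3 lifeguards are needed.
Any 3 lifeguards together have capacity at most 4+3+3 = 10 < 11 slots, so 3 can never suffice.
Horvat, Tran, Cho, and Costa alone can cover everything: May 14→Horvat+Costa, May 15→Horvat, May 16→Horvat, May 17→Tran+Cho, May 18→Tran+Cho, May 19→Tran+Cho, May 20→Tran.

4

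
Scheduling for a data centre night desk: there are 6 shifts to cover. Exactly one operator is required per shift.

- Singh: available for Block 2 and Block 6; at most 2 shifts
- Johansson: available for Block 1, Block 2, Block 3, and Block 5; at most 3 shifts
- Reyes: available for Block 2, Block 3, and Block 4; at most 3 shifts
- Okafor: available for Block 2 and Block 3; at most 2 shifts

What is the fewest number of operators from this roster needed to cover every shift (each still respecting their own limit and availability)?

3

6 slots to fill and no one can take more than 3, so at least ⌈6/3⌉ = 2 operators are needed.
Shifts {Block 1, Block 4, Block 6} need 3 slots, but among the operators available for them (Singh, Johansson, and Reyes) any 2 together supply at most 2. So 2 operators are not enough.
Singh, Johansson, and Reyes alone can cover everything: Block 1→Johansson, Block 2→Singh, Block 3→Johansson, Block 4→Reyes, Block 5→Johansson, Block 6→Singh.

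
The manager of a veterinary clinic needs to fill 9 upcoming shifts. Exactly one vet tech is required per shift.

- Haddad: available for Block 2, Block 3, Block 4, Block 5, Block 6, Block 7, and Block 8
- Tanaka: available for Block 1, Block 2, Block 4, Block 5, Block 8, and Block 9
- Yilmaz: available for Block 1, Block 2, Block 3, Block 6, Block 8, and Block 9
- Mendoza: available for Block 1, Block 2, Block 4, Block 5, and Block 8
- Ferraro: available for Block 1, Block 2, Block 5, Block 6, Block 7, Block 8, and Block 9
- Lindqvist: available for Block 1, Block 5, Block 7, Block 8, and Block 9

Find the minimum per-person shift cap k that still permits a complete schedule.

2

With 6 vet techs and 9 worker-slots to fill, someone must work at least ⌈9/6⌉ = 2 shifts, so k ≥ 2.
k = 2 works: Block 1→Tanaka, Block 2→Yilmaz, Block 3→Haddad, Block 4→Haddad, Block 5→Mendoza, Block 6→Yilmaz, Block 7→Ferraro, Block 8→Mendoza, Block 9→Tanaka.
Loads: Haddad 2, Tanaka 2, Yilmaz 2, Mendoza 2, Ferraro 1, Lindqvist 0 — all ≤ 2.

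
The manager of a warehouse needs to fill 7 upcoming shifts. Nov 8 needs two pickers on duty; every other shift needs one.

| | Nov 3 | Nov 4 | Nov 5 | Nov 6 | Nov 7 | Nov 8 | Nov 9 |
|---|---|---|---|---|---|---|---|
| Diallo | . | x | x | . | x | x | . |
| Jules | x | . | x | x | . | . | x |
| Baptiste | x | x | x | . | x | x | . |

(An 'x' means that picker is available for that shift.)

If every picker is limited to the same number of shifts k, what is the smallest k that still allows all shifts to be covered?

With 3 pickers and 8 worker-slots to fill, someone must work at least ⌈8/3⌉ = 3 shifts, so k ≥ 3.
k = 3 works: Nov 3→Jules, Nov 4→Diallo, Nov 5→Baptiste, Nov 6→Jules, Nov 7→Diallo, Nov 8→Diallo+Baptiste, Nov 9→Jules.
Loads: Diallo 3, Jules 3, Baptiste 2 — all ≤ 3.

3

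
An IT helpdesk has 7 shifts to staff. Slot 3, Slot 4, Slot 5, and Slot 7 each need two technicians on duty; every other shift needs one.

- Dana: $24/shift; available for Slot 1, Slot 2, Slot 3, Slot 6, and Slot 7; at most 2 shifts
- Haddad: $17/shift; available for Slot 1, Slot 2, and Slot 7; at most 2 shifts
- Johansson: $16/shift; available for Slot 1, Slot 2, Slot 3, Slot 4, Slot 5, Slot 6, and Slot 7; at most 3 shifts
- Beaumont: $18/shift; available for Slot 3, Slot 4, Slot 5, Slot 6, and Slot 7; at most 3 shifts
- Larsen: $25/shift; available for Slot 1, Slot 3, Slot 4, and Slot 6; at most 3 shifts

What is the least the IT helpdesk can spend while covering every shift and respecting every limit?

$209

Slot 5 can only be covered by Johansson and Beaumont, so that assignment is forced.
Picking the cheapest available technician for each shift independently would cost $183, but that ignores the shift limits.
An optimal schedule: Slot 1→Haddad, Slot 2→Johansson, Slot 3→Dana+Larsen, Slot 4→Johansson+Beaumont, Slot 5→Johansson+Beaumont, Slot 6→Beaumont, Slot 7→Haddad+Dana.
Total: 17 + 16 + 24 + 25 + 16 + 18 + 16 + 18 + 18 + 17 + 24 = $209.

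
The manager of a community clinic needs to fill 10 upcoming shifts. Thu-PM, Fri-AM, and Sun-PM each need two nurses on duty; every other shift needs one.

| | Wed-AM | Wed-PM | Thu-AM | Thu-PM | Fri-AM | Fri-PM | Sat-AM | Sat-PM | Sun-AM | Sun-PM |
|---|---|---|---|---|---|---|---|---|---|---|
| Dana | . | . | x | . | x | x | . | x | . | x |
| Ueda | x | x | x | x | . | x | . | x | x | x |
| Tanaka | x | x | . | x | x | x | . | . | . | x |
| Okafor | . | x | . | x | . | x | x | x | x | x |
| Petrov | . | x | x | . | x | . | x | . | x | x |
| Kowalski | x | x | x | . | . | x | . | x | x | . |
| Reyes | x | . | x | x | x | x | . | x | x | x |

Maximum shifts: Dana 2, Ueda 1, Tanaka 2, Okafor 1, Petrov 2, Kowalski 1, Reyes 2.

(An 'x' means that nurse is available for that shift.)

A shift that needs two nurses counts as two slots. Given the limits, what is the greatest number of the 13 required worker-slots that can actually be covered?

11

Total capacity across all nurses is 2+1+2+1+2+1+2 = 11, and 13 slots are needed, so at most 11 can be filled.
An assignment achieving 11: Wed-AM→Ueda, Wed-PM→Petrov, Thu-AM→Dana, Thu-PM→Tanaka+Reyes, Fri-AM→Dana+Tanaka, Fri-PM→Reyes, Sat-AM→Okafor, Sat-PM→Kowalski, Sun-AM→Petrov.
Loads: Dana 2/2, Ueda 1/1, Tanaka 2/2, Okafor 1/1, Petrov 2/2, Kowalski 1/1, Reyes 2/2.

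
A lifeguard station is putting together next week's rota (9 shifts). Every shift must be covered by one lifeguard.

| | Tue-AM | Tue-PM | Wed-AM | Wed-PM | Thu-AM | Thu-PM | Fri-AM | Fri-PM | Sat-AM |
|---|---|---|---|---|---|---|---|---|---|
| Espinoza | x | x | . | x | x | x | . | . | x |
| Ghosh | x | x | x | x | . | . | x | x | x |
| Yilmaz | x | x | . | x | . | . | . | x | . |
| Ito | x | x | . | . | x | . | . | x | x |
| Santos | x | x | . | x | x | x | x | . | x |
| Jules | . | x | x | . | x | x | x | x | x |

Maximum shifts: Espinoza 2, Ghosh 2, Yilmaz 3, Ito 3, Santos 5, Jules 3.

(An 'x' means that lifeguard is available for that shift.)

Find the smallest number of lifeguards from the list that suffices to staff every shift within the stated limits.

3

9 slots to fill and no one can take more than 5, so at least ⌈9/5⌉ = 2 lifeguards are needed.
Any 2 lifeguards together have capacity at most 5+3 = 8 < 9 slots, so 2 can never suffice.
Espinoza, Ghosh, and Santos alone can cover everything: Tue-AM→Santos, Tue-PM→Santos, Wed-AM→Ghosh, Wed-PM→Santos, Thu-AM→Espinoza, Thu-PM→Espinoza, Fri-AM→Santos, Fri-PM→Ghosh, Sat-AM→Santos.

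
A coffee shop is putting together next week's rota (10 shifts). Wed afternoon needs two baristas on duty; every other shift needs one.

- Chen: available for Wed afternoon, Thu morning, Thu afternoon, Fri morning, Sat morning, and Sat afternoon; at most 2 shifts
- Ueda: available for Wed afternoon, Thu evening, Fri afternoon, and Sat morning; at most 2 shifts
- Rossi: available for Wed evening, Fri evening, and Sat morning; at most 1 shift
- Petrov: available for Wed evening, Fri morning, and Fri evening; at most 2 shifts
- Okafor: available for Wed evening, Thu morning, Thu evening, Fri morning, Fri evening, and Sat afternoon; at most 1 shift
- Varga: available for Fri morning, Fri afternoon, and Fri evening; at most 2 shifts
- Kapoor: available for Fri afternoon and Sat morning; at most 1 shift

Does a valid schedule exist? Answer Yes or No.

No

Total capacity is 11 and 11 slots are needed, so capacity alone doesn't rule it out.
Shifts {Wed afternoon, Thu morning, Thu afternoon, Sat afternoon} need 5 worker-slots in total, but the baristas available for any of those shifts (Chen, Ueda, and Okafor) can supply at most 4 among them. So no valid schedule exists.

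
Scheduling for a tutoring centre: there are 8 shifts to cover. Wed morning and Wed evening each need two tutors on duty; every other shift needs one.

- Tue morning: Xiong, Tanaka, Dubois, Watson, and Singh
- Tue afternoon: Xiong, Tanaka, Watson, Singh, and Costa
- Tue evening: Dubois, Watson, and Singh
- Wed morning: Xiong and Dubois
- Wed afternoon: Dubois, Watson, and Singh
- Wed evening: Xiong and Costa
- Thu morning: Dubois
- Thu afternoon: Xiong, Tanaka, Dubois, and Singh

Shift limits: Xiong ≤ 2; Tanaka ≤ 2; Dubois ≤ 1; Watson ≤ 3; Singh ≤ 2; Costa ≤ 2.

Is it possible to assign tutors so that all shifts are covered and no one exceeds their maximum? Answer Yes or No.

Total capacity is 12 and 10 slots are needed, so capacity alone doesn't rule it out.
Shifts {Wed morning, Thu morning} need 3 worker-slots in total, but the tutors available for any of those shifts (Xiong and Dubois) can supply at most 2 among them. So no valid schedule exists.

No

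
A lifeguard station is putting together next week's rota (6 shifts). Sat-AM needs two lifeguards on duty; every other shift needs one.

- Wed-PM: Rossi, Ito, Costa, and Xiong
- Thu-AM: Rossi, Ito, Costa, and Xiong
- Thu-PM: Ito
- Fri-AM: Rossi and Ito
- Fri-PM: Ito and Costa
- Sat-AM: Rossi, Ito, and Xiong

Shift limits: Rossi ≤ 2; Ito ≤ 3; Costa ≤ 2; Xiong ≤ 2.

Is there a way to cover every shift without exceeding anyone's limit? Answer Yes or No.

Yes

Thu-PM can only be covered by Ito, so that assignment is forced.
One valid schedule: Wed-PM→Costa, Thu-AM→Costa, Thu-PM→Ito, Fri-AM→Rossi, Fri-PM→Ito, Sat-AM→Rossi+Ito.
Loads: Rossi 2/2, Ito 3/3, Costa 2/2, Xiong 0/2 — all within limits.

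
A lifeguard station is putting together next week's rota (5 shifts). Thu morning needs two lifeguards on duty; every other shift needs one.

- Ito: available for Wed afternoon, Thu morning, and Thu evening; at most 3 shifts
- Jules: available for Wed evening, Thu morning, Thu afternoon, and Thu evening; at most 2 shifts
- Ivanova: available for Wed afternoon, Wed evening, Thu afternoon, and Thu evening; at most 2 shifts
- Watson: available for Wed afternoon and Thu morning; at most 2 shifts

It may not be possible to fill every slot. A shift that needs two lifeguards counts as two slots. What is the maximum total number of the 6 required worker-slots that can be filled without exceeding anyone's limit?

6

Total capacity across all lifeguards is 3+2+2+2 = 9, and 6 slots are needed, so at most 6 can be filled.
An assignment achieving 6: Wed afternoon→Ito, Wed evening→Jules, Thu morning→Ito+Watson, Thu afternoon→Jules, Thu evening→Ito.
Loads: Ito 3/3, Jules 2/2, Ivanova 0/2, Watson 1/2.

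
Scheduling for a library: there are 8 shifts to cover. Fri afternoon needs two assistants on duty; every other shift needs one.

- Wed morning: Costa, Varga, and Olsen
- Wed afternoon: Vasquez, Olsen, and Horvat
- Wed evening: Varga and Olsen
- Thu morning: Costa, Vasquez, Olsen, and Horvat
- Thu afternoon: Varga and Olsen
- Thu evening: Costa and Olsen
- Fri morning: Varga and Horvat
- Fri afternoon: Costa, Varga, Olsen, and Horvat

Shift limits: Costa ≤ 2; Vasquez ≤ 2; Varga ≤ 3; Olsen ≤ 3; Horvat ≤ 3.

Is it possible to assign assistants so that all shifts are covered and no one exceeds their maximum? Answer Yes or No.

Yes

One valid schedule: Wed morning→Costa, Wed afternoon→Vasquez, Wed evening→Varga, Thu morning→Vasquez, Thu afternoon→Varga, Thu evening→Costa, Fri morning→Varga, Fri afternoon→Olsen+Horvat.
Loads: Costa 2/2, Vasquez 2/2, Varga 3/3, Olsen 1/3, Horvat 1/3 — all within limits.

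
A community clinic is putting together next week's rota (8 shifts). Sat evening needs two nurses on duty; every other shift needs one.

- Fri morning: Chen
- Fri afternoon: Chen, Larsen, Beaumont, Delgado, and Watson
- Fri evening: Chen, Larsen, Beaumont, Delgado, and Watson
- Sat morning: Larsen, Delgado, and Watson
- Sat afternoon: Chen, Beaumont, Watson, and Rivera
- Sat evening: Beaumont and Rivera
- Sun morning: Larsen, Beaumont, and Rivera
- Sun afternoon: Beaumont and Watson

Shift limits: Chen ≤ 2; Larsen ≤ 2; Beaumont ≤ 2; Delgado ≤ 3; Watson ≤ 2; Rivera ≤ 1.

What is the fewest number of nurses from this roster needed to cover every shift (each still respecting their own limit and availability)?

5

9 slots to fill and no one can take more than 3, so at least ⌈9/3⌉ = 3 nurses are needed.
No set of 4 nurses can cover every shift (each such set leaves at least one shift with no one available or exceeds a cap).
Chen, Larsen, Beaumont, Delgado, and Rivera alone can cover everything: Fri morning→Chen, Fri afternoon→Delgado, Fri evening→Delgado, Sat morning→Larsen, Sat afternoon→Chen, Sat evening→Beaumont+Rivera, Sun morning→Larsen, Sun afternoon→Beaumont.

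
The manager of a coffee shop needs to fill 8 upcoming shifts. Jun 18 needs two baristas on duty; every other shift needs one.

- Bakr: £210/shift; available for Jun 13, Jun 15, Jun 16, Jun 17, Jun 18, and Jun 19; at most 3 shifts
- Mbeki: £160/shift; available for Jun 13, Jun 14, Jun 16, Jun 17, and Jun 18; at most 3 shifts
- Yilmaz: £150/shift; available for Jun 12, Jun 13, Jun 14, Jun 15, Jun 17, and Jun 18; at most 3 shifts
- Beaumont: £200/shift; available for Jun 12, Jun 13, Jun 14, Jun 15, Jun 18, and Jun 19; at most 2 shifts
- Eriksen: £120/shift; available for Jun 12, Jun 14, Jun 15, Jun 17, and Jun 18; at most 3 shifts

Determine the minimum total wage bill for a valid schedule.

Picking the cheapest available barista for each shift independently would cost £1260, but that ignores the shift limits.
An optimal schedule: Jun 12→Eriksen, Jun 13→Yilmaz, Jun 14→Eriksen, Jun 15→Eriksen, Jun 16→Mbeki, Jun 17→Yilmaz, Jun 18→Yilmaz+Mbeki, Jun 19→Beaumont.
Total: 120 + 150 + 120 + 120 + 160 + 150 + 150 + 160 + 200 = £1330.

£1330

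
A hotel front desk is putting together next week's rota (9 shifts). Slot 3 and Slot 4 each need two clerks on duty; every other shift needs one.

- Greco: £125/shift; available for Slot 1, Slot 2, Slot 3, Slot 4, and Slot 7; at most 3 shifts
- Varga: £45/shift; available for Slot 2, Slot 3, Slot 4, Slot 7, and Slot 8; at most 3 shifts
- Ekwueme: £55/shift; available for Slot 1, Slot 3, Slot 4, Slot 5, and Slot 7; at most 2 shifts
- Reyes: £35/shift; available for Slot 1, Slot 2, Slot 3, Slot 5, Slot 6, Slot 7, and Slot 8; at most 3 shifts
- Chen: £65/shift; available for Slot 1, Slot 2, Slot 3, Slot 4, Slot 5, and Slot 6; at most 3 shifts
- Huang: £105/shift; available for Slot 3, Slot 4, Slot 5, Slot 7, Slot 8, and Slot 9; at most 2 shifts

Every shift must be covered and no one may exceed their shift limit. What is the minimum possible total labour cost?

£585

Slot 9 can only be covered by Huang, so that assignment is forced.
Picking the cheapest available clerk for each shift independently would cost £495, but that ignores the shift limits.
An optimal schedule: Slot 1→Reyes, Slot 2→Varga, Slot 3→Ekwueme+Chen, Slot 4→Varga+Chen, Slot 5→Ekwueme, Slot 6→Reyes, Slot 7→Varga, Slot 8→Reyes, Slot 9→Huang.
Total: 35 + 45 + 55 + 65 + 45 + 65 + 55 + 35 + 45 + 35 + 105 = £585.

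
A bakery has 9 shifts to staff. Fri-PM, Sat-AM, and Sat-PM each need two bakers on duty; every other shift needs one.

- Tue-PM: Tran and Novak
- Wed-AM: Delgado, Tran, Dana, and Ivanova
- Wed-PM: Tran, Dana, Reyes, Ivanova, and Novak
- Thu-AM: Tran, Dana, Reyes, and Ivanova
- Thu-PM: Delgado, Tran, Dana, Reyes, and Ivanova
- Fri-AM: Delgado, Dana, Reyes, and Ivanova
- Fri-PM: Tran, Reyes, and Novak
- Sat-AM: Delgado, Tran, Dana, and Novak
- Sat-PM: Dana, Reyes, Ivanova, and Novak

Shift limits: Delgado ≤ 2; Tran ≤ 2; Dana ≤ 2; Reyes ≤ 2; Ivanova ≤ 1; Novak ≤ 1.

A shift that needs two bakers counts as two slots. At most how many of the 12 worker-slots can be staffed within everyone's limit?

10

Total capacity across all bakers is 2+2+2+2+1+1 = 10, and 12 slots are needed, so at most 10 can be filled.
An assignment achieving 10: Tue-PM→Tran, Wed-AM→Delgado, Thu-AM→Dana, Fri-AM→Delgado, Fri-PM→Tran+Reyes, Sat-AM→Dana+Novak, Sat-PM→Reyes+Ivanova.
Loads: Delgado 2/2, Tran 2/2, Dana 2/2, Reyes 2/2, Ivanova 1/1, Novak 1/1.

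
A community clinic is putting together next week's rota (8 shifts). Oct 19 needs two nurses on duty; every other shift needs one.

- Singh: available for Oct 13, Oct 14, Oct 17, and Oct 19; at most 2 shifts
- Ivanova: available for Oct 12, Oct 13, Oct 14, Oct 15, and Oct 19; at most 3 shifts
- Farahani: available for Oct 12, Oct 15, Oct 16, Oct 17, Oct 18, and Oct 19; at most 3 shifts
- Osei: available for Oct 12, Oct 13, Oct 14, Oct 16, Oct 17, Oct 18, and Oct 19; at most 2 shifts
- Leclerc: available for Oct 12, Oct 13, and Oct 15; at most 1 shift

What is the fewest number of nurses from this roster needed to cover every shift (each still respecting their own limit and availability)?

4

9 slots to fill and no one can take more than 3, so at least ⌈9/3⌉ = 3 nurses are needed.
Any 3 nurses together have capacity at most 3+3+2 = 8 < 9 slots, so 3 can never suffice.
Singh, Ivanova, Farahani, and Osei alone can cover everything: Oct 12→Ivanova, Oct 13→Singh, Oct 14→Singh, Oct 15→Ivanova, Oct 16→Farahani, Oct 17→Farahani, Oct 18→Farahani, Oct 19→Ivanova+Osei.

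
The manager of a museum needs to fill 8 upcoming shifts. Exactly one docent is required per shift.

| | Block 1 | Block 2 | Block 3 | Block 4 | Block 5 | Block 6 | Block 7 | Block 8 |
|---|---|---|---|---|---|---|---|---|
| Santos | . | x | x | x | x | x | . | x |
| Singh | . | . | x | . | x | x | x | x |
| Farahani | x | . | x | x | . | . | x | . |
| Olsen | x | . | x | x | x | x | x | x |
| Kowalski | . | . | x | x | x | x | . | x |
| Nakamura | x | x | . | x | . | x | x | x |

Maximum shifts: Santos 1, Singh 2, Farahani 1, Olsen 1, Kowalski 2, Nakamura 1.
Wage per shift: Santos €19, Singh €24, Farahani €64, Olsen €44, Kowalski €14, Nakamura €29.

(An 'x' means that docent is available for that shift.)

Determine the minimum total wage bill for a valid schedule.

Picking the cheapest available docent for each shift independently would cost €142, but that ignores the shift limits.
An optimal schedule: Block 1→Farahani, Block 2→Santos, Block 3→Olsen, Block 4→Kowalski, Block 5→Singh, Block 6→Kowalski, Block 7→Singh, Block 8→Nakamura.
Total: 64 + 19 + 44 + 14 + 24 + 14 + 24 + 29 = €232.

€232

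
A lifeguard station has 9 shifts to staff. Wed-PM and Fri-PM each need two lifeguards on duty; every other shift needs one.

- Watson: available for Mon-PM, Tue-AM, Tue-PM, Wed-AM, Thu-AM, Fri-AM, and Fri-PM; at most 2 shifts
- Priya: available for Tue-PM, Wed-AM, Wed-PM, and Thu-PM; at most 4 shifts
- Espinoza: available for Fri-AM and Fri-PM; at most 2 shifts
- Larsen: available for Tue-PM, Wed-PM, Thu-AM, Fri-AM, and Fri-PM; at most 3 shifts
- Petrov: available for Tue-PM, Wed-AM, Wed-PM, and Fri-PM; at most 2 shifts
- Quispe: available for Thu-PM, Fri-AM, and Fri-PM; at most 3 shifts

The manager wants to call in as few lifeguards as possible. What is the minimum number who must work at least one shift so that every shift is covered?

11 slots to fill and no one can take more than 4, so at least ⌈11/4⌉ = 3 lifeguards are needed.
Any 3 lifeguards together have capacity at most 4+3+3 = 10 < 11 slots, so 3 can never suffice.
Watson, Priya, Espinoza, and Larsen alone can cover everything: Mon-PM→Watson, Tue-AM→Watson, Tue-PM→Priya, Wed-AM→Priya, Wed-PM→Priya+Larsen, Thu-AM→Larsen, Thu-PM→Priya, Fri-AM→Espinoza, Fri-PM→Espinoza+Larsen.

4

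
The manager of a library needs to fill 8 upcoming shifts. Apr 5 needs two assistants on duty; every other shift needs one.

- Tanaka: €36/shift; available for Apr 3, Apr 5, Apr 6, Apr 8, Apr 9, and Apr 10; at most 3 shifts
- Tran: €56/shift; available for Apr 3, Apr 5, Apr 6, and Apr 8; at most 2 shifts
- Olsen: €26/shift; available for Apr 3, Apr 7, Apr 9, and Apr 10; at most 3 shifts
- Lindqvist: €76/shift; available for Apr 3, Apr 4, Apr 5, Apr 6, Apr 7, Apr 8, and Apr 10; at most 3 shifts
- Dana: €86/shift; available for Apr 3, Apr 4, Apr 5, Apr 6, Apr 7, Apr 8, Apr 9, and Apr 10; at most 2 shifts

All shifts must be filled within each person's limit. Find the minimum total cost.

Picking the cheapest available assistant for each shift independently would cost €344, but that ignores the shift limits.
An optimal schedule: Apr 3→Tran, Apr 4→Lindqvist, Apr 5→Tanaka+Tran, Apr 6→Tanaka, Apr 7→Olsen, Apr 8→Tanaka, Apr 9→Olsen, Apr 10→Olsen.
Total: 56 + 76 + 36 + 56 + 36 + 26 + 36 + 26 + 26 = €374.

€374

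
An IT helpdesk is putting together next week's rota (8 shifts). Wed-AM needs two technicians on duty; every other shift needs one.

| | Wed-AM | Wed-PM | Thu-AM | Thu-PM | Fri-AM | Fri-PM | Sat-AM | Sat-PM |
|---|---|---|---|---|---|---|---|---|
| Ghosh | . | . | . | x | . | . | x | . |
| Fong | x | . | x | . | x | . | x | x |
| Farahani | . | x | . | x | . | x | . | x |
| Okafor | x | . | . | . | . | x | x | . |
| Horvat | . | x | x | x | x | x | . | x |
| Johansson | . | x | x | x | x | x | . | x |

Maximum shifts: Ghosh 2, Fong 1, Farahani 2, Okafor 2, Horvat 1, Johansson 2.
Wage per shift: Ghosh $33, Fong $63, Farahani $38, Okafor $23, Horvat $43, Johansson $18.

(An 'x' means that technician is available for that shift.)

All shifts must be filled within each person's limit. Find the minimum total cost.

Wed-AM can only be covered by Fong and Okafor, so that assignment is forced.
Picking the cheapest available technician for each shift independently would cost $217, but that ignores the shift limits.
An optimal schedule: Wed-AM→Okafor+Fong, Wed-PM→Farahani, Thu-AM→Johansson, Thu-PM→Ghosh, Fri-AM→Johansson, Fri-PM→Okafor, Sat-AM→Ghosh, Sat-PM→Farahani.
Total: 23 + 63 + 38 + 18 + 33 + 18 + 23 + 33 + 38 = $287.

$287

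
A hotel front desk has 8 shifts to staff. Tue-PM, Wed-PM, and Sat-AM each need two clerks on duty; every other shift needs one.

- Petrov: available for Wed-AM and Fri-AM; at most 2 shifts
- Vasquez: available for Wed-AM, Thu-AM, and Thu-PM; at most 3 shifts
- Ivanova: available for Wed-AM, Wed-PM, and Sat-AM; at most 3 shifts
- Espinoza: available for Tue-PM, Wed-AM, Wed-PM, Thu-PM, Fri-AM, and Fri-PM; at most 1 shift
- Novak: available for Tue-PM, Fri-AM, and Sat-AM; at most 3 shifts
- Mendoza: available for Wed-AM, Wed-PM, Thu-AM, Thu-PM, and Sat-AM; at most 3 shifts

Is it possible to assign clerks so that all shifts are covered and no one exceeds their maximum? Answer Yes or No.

Total capacity is 15 and 11 slots are needed, so capacity alone doesn't rule it out.
Shifts {Tue-PM, Fri-PM} need 3 worker-slots in total, but the clerks available for any of those shifts (Espinoza and Novak) can supply at most 2 among them. So no valid schedule exists.

No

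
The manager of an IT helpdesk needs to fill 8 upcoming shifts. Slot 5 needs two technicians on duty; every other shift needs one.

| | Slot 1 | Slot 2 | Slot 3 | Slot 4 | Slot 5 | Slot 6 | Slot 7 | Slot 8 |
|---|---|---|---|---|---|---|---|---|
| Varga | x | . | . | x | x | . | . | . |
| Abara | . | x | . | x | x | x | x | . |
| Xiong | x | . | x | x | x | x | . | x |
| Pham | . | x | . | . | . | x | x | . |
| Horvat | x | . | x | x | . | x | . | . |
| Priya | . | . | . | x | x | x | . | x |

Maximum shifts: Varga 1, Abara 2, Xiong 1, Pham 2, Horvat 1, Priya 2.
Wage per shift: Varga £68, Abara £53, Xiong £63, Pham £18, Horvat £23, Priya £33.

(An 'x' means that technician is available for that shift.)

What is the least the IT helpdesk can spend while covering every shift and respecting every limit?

£362

Picking the cheapest available technician for each shift independently would cost £242, but that ignores the shift limits.
An optimal schedule: Slot 1→Varga, Slot 2→Abara, Slot 3→Xiong, Slot 4→Horvat, Slot 5→Abara+Priya, Slot 6→Pham, Slot 7→Pham, Slot 8→Priya.
Total: 68 + 53 + 63 + 23 + 53 + 33 + 18 + 18 + 33 = £362.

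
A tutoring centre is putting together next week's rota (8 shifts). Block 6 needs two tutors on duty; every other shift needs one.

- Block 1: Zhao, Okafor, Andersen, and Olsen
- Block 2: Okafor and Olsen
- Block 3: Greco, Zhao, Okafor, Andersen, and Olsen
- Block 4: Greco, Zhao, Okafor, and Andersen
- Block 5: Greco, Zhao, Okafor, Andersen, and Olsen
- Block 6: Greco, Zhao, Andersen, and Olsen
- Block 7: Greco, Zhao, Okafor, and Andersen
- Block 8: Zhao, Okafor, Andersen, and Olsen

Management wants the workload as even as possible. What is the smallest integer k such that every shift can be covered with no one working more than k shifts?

2

With 5 tutors and 9 worker-slots to fill, someone must work at least ⌈9/5⌉ = 2 shifts, so k ≥ 2.
k = 2 works: Block 1→Zhao, Block 2→Okafor, Block 3→Okafor, Block 4→Greco, Block 5→Andersen, Block 6→Andersen+Olsen, Block 7→Greco, Block 8→Zhao.
Loads: Greco 2, Zhao 2, Okafor 2, Andersen 2, Olsen 1 — all ≤ 2.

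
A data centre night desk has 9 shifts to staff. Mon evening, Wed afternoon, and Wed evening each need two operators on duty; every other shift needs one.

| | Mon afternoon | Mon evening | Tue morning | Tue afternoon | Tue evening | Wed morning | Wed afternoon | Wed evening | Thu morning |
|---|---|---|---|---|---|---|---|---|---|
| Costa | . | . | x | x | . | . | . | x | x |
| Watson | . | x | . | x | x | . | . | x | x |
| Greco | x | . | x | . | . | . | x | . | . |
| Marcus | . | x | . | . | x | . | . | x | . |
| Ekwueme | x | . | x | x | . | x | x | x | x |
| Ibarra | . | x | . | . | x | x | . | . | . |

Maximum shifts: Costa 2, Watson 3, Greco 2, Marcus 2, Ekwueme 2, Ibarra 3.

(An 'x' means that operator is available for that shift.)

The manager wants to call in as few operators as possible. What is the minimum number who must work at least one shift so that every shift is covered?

12 slots to fill and no one can take more than 3, so at least ⌈12/3⌉ = 4 operators are needed.
Any 4 operators together have capacity at most 3+3+2+2 = 10 < 12 slots, so 4 can never suffice.
Costa, Watson, Greco, Ekwueme, and Ibarra alone can cover everything: Mon afternoon→Greco, Mon evening→Watson+Ibarra, Tue morning→Costa, Tue afternoon→Costa, Tue evening→Ibarra, Wed morning→Ibarra, Wed afternoon→Greco+Ekwueme, Wed evening→Watson+Ekwueme, Thu morning→Watson.

5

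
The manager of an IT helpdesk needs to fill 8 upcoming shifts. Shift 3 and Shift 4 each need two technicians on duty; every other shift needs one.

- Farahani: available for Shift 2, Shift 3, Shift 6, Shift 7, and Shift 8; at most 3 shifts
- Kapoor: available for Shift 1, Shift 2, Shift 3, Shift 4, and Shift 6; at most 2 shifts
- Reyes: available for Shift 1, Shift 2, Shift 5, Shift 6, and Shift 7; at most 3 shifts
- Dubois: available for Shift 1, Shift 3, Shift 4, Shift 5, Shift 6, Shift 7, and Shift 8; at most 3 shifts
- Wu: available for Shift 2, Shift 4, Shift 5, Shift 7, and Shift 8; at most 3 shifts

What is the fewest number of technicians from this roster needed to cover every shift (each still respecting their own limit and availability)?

10 slots to fill and no one can take more than 3, so at least ⌈10/3⌉ = 4 technicians are needed.
Farahani, Kapoor, Reyes, and Dubois alone can cover everything: Shift 1→Kapoor, Shift 2→Farahani, Shift 3→Farahani+Dubois, Shift 4→Kapoor+Dubois, Shift 5→Reyes, Shift 6→Reyes, Shift 7→Reyes, Shift 8→Farahani.

4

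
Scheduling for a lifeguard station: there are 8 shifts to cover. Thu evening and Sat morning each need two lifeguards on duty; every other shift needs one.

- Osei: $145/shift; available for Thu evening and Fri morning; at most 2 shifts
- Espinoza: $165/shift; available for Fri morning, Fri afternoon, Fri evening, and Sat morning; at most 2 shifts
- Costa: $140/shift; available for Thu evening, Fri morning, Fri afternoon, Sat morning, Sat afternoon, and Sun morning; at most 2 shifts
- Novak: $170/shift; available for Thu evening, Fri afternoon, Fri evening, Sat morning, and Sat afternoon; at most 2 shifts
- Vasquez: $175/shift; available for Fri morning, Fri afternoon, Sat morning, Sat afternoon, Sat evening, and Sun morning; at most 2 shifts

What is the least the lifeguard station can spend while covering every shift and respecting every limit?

Sat evening can only be covered by Vasquez, so that assignment is forced.
Picking the cheapest available lifeguard for each shift independently would cost $1490, but that ignores the shift limits.
An optimal schedule: Thu evening→Osei+Costa, Fri morning→Osei, Fri afternoon→Espinoza, Fri evening→Espinoza, Sat morning→Novak+Vasquez, Sat afternoon→Novak, Sat evening→Vasquez, Sun morning→Costa.
Total: 145 + 140 + 145 + 165 + 165 + 170 + 175 + 170 + 175 + 140 = $1590.

$1590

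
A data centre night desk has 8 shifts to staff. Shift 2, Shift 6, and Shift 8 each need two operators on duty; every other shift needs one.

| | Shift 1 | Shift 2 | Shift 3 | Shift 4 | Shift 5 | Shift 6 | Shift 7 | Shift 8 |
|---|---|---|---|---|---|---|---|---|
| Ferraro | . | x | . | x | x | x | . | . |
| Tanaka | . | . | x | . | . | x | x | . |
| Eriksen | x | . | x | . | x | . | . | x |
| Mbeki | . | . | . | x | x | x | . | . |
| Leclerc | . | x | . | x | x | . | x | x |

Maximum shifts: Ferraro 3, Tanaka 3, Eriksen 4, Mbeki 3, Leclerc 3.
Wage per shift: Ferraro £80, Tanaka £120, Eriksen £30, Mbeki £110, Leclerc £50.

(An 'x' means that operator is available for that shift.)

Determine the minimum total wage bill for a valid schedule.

Shift 1 can only be covered by Eriksen, so that assignment is forced.
Shift 2 can only be covered by Ferraro and Leclerc, so that assignment is forced.
Shift 8 can only be covered by Eriksen and Leclerc, so that assignment is forced.
Picking the cheapest available operator for each shift independently would cost £590, but that ignores the shift limits.
An optimal schedule: Shift 1→Eriksen, Shift 2→Leclerc+Ferraro, Shift 3→Eriksen, Shift 4→Ferraro, Shift 5→Eriksen, Shift 6→Ferraro+Mbeki, Shift 7→Leclerc, Shift 8→Eriksen+Leclerc.
Total: 30 + 50 + 80 + 30 + 80 + 30 + 80 + 110 + 50 + 30 + 50 = £620.

£620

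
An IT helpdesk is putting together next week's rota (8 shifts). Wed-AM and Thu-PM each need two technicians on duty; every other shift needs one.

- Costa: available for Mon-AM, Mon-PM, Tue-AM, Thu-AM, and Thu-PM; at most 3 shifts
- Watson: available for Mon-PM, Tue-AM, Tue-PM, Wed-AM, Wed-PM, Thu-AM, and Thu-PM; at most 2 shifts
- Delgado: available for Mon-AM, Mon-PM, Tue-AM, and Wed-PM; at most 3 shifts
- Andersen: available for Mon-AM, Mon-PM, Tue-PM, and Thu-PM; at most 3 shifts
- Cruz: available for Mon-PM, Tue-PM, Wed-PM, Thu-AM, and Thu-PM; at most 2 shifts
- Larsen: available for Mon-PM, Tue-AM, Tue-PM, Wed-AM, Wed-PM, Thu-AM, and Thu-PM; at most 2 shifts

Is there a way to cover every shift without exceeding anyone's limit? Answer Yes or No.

Wed-AM can only be covered by Watson and Larsen, so that assignment is forced.
One valid schedule: Mon-AM→Costa, Mon-PM→Delgado, Tue-AM→Costa, Tue-PM→Watson, Wed-AM→Watson+Larsen, Wed-PM→Delgado, Thu-AM→Costa, Thu-PM→Andersen+Cruz.
Loads: Costa 3/3, Watson 2/2, Delgado 2/3, Andersen 1/3, Cruz 1/2, Larsen 1/2 — all within limits.

Yes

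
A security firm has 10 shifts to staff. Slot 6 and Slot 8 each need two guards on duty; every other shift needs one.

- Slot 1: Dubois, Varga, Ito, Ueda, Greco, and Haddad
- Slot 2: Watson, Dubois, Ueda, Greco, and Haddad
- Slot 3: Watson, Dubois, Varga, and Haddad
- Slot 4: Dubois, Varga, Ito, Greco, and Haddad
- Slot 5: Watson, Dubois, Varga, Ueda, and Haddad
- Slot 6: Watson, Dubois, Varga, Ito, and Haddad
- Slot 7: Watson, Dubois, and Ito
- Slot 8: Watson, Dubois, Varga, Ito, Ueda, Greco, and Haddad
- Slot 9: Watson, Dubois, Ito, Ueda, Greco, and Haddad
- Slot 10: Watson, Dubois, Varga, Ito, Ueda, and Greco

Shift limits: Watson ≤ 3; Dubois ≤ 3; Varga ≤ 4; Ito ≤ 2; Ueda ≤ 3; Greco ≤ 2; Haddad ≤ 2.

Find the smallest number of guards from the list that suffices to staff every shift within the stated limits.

12 slots to fill and no one can take more than 4, so at least ⌈12/4⌉ = 3 guards are needed.
Any 3 guards together have capacity at most 4+3+3 = 10 < 12 slots, so 3 can never suffice.
Watson, Dubois, Varga, and Ito alone can cover everything: Slot 1→Dubois, Slot 2→Watson, Slot 3→Watson, Slot 4→Dubois, Slot 5→Varga, Slot 6→Varga+Ito, Slot 7→Watson, Slot 8→Varga+Ito, Slot 9→Dubois, Slot 10→Varga.

4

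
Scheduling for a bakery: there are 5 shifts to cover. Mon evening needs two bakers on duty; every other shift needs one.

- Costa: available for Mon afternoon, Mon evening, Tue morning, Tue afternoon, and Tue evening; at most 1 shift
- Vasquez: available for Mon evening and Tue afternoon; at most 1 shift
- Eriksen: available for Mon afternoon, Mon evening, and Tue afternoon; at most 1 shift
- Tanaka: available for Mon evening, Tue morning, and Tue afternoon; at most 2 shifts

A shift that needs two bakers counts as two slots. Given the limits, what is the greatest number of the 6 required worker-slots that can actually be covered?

Total capacity across all bakers is 1+1+1+2 = 5, and 6 slots are needed, so at most 5 can be filled.
An assignment achieving 5: Mon afternoon→Eriksen, Mon evening→Vasquez+Tanaka, Tue morning→Tanaka, Tue evening→Costa.
Loads: Costa 1/1, Vasquez 1/1, Eriksen 1/1, Tanaka 2/2.

5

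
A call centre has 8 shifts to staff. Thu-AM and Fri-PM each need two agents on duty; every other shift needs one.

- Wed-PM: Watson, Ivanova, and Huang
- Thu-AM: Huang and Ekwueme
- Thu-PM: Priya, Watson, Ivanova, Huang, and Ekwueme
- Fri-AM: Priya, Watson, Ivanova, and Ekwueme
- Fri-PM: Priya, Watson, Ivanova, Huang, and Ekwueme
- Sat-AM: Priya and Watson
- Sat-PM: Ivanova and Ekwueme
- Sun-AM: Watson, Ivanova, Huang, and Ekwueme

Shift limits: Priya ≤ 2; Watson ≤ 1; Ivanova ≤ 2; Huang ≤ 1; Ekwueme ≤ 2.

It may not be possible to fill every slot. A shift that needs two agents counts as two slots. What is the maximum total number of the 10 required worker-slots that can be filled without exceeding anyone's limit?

8

Total capacity across all agents is 2+1+2+1+2 = 8, and 10 slots are needed, so at most 8 can be filled.
An assignment achieving 8: Wed-PM→Watson, Thu-AM→Huang+Ekwueme, Thu-PM→Ekwueme, Fri-AM→Priya, Sat-AM→Priya, Sat-PM→Ivanova, Sun-AM→Ivanova.
Loads: Priya 2/2, Watson 1/1, Ivanova 2/2, Huang 1/1, Ekwueme 2/2.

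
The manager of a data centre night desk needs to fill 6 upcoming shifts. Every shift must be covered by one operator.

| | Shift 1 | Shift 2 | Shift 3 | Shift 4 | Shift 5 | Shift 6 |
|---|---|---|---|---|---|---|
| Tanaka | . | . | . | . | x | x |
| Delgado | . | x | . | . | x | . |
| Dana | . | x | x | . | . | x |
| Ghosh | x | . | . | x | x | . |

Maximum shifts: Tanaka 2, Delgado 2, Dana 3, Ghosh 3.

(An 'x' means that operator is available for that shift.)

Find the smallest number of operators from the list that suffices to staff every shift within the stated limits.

6 slots to fill and no one can take more than 3, so at least ⌈6/3⌉ = 2 operators are needed.
Dana and Ghosh alone can cover everything: Shift 1→Ghosh, Shift 2→Dana, Shift 3→Dana, Shift 4→Ghosh, Shift 5→Ghosh, Shift 6→Dana.

2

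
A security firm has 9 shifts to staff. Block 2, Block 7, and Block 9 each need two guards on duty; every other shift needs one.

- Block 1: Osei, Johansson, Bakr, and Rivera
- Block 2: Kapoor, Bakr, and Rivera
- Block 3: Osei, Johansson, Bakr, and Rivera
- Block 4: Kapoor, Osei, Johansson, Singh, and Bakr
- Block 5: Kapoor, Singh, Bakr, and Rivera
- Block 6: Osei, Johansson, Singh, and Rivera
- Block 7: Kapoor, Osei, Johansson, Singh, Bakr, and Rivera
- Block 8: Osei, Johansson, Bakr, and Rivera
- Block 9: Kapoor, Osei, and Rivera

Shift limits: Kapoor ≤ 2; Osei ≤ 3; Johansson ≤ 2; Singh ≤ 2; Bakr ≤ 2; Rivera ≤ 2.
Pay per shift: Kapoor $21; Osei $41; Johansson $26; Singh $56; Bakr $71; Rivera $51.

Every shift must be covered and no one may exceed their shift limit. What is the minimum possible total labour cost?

Picking the cheapest available guard for each shift independently would cost $327, but that ignores the shift limits.
An optimal schedule: Block 1→Johansson, Block 2→Kapoor+Rivera, Block 3→Johansson, Block 4→Singh, Block 5→Rivera, Block 6→Osei, Block 7→Singh+Bakr, Block 8→Osei, Block 9→Kapoor+Osei.
Total: 26 + 21 + 51 + 26 + 56 + 51 + 41 + 56 + 71 + 41 + 21 + 41 = $502.

$502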